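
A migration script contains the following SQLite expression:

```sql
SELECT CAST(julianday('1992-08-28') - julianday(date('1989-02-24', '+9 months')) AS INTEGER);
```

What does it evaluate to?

Adding +9 months to 1989-02-24 gives 1989-11-24.
6 days remain in November 1989 after the 24th (30 − 24).
Full months from December 1989 through July 1992 contribute their day counts.
Then 28 days into August 1992.
Total: 6 + 31 + 31 + 28 + 31 + 30 + 31 + 30 + 31 + 31 + 30 + 31 + 30 + 31 + 31 + 28 + 31 + 30 + 31 + 30 + 31 + 31 + 30 + 31 + 30 + 31 + 31 + 29 + 31 + 30 + 31 + 30 + 31 + 28 = 1008.

1008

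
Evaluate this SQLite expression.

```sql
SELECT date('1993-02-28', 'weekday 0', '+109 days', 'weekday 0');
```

`weekday 0` advances to the next Sunday; 1993-02-28 is already a Sunday, so it stays at 1993-02-28.
Applying '+109 days' to 1993-02-28: counting 109 days forward gives 1993-06-17.
`weekday 0` advances to the next Sunday; 1993-06-17 is a Thursday, so it moves forward to 1993-06-20.

1993-06-20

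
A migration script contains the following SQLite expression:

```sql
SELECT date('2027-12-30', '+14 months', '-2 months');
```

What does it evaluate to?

Adding +14 months to 2027-12-30 targets 2029-02-30. February 2029 has only 28 days, so SQLite normalizes the 2-day overflow forward to 2029-03-02.
Adding -2 months to 2029-03-02 gives 2029-01-02.

2029-01-02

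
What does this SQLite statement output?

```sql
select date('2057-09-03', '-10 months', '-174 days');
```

2056-05-13

Adding -10 months to 2057-09-03 gives 2056-11-03.
Applying '-174 days' to 2056-11-03: counting 174 days back gives 2056-05-13.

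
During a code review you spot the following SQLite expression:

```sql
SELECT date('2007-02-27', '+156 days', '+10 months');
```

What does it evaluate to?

Applying '+156 days' to 2007-02-27: counting 156 days forward gives 2007-08-02.
Adding +10 months to 2007-08-02 gives 2008-06-02.

2008-06-02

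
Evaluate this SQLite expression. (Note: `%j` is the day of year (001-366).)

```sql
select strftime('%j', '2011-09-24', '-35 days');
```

First apply '-35 days': 2011-09-24 → 2011-08-20.
Day-of-year for 2011-08-20: days since 2011-01-01 inclusive = 232, zero-padded to 232.

232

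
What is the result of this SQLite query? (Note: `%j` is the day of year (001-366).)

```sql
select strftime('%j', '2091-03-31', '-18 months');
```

First apply '-18 months': 2091-03-31 → 2089-10-01.
Day-of-year for 2089-10-01: days since 2089-01-01 inclusive = 274, zero-padded to 274.

274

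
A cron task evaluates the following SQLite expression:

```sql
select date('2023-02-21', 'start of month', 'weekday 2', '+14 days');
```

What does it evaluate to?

2023-02-21

`start of month` rewinds 2023-02-21 to 2023-02-01.
`weekday 2` advances to the next Tuesday; 2023-02-01 is a Wednesday, so it moves forward to 2023-02-07.
Advancing 14 more days within February lands on 2023-02-21.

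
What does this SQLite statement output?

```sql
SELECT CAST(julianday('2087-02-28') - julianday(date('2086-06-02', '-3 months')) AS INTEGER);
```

363

Adding -3 months to 2086-06-02 gives 2086-03-02.
29 days remain in March 2086 after the 2nd (31 − 2).
Full months from April 2086 through January 2087 contribute their day counts.
Then 28 days into February 2087.
Total: 29 + 30 + 31 + 30 + 31 + 31 + 30 + 31 + 30 + 31 + 31 + 28 = 363.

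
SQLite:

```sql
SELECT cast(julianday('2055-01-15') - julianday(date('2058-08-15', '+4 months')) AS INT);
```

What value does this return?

Adding +4 months to 2058-08-15 gives 2058-12-15.
16 days remain in January 2055 after the 15th (31 − 15).
Full months from February 2055 through November 2058 contribute their day counts.
Then 15 days into December 2058.
Total: 16 + 28 + 31 + 30 + 31 + 30 + 31 + 31 + 30 + 31 + 30 + 31 + 31 + 29 + 31 + 30 + 31 + 30 + 31 + 31 + 30 + 31 + 30 + 31 + 31 + 28 + 31 + 30 + 31 + 30 + 31 + 31 + 30 + 31 + 30 + 31 + 31 + 28 + 31 + 30 + 31 + 30 + 31 + 31 + 30 + 31 + 30 + 15 = 1430.
The subtraction is earlier − later, so the result is −1430 → -1430.

-1430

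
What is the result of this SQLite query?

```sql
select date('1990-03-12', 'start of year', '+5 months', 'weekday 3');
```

1990-06-06

`start of year` rewinds 1990-03-12 to 1990-01-01.
Adding +5 months to 1990-01-01 gives 1990-06-01.
`weekday 3` advances to the next Wednesday; 1990-06-01 is a Friday, so it moves forward to 1990-06-06.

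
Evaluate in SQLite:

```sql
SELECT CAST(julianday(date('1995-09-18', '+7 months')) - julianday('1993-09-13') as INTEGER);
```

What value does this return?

Adding +7 months to 1995-09-18 gives 1996-04-18.
17 days remain in September 1993 after the 13th (30 − 13).
Full months from October 1993 through March 1996 contribute their day counts.
Then 18 days into April 1996.
Total: 17 + 31 + 30 + 31 + 31 + 28 + 31 + 30 + 31 + 30 + 31 + 31 + 30 + 31 + 30 + 31 + 31 + 28 + 31 + 30 + 31 + 30 + 31 + 31 + 30 + 31 + 30 + 31 + 31 + 29 + 31 + 18 = 948.

948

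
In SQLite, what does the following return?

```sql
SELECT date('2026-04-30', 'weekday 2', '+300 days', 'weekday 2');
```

`weekday 2` advances to the next Tuesday; 2026-04-30 is a Thursday, so it moves forward to 2026-05-05.
Applying '+300 days' to 2026-05-05: counting 300 days forward gives 2027-03-01.
`weekday 2` advances to the next Tuesday; 2027-03-01 is a Monday, so it moves forward to 2027-03-02.

2027-03-02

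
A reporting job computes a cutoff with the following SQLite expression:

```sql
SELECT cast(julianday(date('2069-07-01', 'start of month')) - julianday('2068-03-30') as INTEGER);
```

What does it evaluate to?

458

`start of month` rewinds 2069-07-01 to 2069-07-01.
1 day remains in March 2068 after the 30th (31 − 30).
Full months from April 2068 through June 2069 contribute their day counts.
Then 1 day into July 2069.
Total: 1 + 30 + 31 + 30 + 31 + 31 + 30 + 31 + 30 + 31 + 31 + 28 + 31 + 30 + 31 + 30 + 1 = 458.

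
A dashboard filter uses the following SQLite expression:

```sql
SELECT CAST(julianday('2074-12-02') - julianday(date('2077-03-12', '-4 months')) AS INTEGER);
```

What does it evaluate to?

-711

Adding -4 months to 2077-03-12 gives 2076-11-12.
29 days remain in December 2074 after the 2nd (31 − 2).
Full months from January 2075 through October 2076 contribute their day counts.
Then 12 days into November 2076.
Total: 29 + 31 + 28 + 31 + 30 + 31 + 30 + 31 + 31 + 30 + 31 + 30 + 31 + 31 + 29 + 31 + 30 + 31 + 30 + 31 + 31 + 30 + 31 + 12 = 711.
The subtraction is earlier − later, so the result is −711 → -711.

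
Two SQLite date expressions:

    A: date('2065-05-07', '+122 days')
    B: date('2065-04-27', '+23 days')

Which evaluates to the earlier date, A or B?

B

A = 2065-09-06.
B = 2065-05-20.
B is earlier.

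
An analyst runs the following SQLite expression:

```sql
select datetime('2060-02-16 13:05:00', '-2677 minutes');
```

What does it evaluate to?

2677 minutes = 44h 37m; -2677 minutes from 2060-02-16 13:05:00 is 2060-02-14 16:28:00 (crosses midnight).

2060-02-14 16:28:00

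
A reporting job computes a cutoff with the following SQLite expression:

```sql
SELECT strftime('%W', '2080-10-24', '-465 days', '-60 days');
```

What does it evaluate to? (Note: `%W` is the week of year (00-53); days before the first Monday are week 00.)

20

First apply '-465 days', '-60 days': 2080-10-24 → 2079-05-18.
2079-05-18 is a Thursday. SQLite's %W counts Mondays since the year started; the result is 20.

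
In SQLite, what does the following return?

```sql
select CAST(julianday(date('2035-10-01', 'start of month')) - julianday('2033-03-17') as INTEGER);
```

`start of month` rewinds 2035-10-01 to 2035-10-01.
14 days remain in March 2033 after the 17th (31 − 17).
Full months from April 2033 through September 2035 contribute their day counts.
Then 1 day into October 2035.
Total: 14 + 30 + 31 + 30 + 31 + 31 + 30 + 31 + 30 + 31 + 31 + 28 + 31 + 30 + 31 + 30 + 31 + 31 + 30 + 31 + 30 + 31 + 31 + 28 + 31 + 30 + 31 + 30 + 31 + 31 + 30 + 1 = 928.

928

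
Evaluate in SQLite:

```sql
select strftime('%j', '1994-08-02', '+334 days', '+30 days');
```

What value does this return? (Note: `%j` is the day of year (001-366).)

213

First apply '+334 days', '+30 days': 1994-08-02 → 1995-08-01.
Day-of-year for 1995-08-01: days since 1995-01-01 inclusive = 213, zero-padded to 213.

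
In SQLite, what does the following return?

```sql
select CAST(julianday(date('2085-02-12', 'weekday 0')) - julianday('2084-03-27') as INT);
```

328

`weekday 0` advances to the next Sunday; 2085-02-12 is a Monday, so it moves forward to 2085-02-18.
4 days remain in March 2084 after the 27th (31 − 27).
Full months from April 2084 through January 2085 contribute their day counts.
Then 18 days into February 2085.
Total: 4 + 30 + 31 + 30 + 31 + 31 + 30 + 31 + 30 + 31 + 31 + 18 = 328.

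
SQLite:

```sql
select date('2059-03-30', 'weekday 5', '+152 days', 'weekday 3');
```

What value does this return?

2059-09-03

`weekday 5` advances to the next Friday; 2059-03-30 is a Sunday, so it moves forward to 2059-04-04.
Applying '+152 days' to 2059-04-04: counting 152 days forward gives 2059-09-03.
`weekday 3` advances to the next Wednesday; 2059-09-03 is already a Wednesday, so it stays at 2059-09-03.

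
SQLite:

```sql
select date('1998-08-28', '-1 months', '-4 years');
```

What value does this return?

Adding -1 month to 1998-08-28 gives 1998-07-28.
Adding -4 years to 1998-07-28 gives 1994-07-28.

1994-07-28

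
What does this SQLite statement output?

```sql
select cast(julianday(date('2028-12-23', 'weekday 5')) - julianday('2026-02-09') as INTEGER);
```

`weekday 5` advances to the next Friday; 2028-12-23 is a Saturday, so it moves forward to 2028-12-29.
19 days remain in February 2026 after the 9th (28 − 9).
Full months from March 2026 through November 2028 contribute their day counts.
Then 29 days into December 2028.
Total: 19 + 31 + 30 + 31 + 30 + 31 + 31 + 30 + 31 + 30 + 31 + 31 + 28 + 31 + 30 + 31 + 30 + 31 + 31 + 30 + 31 + 30 + 31 + 31 + 29 + 31 + 30 + 31 + 30 + 31 + 31 + 30 + 31 + 30 + 29 = 1054.

1054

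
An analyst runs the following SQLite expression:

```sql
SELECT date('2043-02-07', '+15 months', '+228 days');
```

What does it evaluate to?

2044-12-21

Adding +15 months to 2043-02-07 gives 2044-05-07.
Applying '+228 days' to 2044-05-07: counting 228 days forward gives 2044-12-21.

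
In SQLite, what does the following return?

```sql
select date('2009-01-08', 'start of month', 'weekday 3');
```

`start of month` rewinds 2009-01-08 to 2009-01-01.
`weekday 3` advances to the next Wednesday; 2009-01-01 is a Thursday, so it moves forward to 2009-01-07.

2009-01-07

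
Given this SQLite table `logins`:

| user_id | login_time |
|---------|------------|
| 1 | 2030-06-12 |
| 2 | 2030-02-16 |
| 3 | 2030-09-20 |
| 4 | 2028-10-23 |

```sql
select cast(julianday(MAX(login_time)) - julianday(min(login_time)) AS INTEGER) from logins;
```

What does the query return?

697

MIN = 2028-10-23, MAX = 2030-09-20.
8 days remain in October 2028 after the 23rd (31 − 23).
Full months from November 2028 through August 2030 contribute their day counts.
Then 20 days into September 2030.
Total: 8 + 30 + 31 + 31 + 28 + 31 + 30 + 31 + 30 + 31 + 31 + 30 + 31 + 30 + 31 + 31 + 28 + 31 + 30 + 31 + 30 + 31 + 31 + 20 = 697.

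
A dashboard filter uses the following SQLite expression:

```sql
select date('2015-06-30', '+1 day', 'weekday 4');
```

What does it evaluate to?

2015-07-02

June 2015 has 30 days; 0 remain after the 30th, so 1 days reach 2015-07-01.
`weekday 4` advances to the next Thursday; 2015-07-01 is a Wednesday, so it moves forward to 2015-07-02.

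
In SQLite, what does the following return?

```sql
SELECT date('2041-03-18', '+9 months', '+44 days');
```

Adding +9 months to 2041-03-18 gives 2041-12-18.
Applying '+44 days' to 2041-12-18: counting 44 days forward gives 2042-01-31.

2042-01-31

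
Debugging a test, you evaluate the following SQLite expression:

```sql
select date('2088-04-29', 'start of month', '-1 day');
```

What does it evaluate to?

`start of month` rewinds 2088-04-29 to 2088-04-01.
Going back 1 day from 2088-04-01 reaches 2088-03-31 (last day of March, 31 days).

2088-03-31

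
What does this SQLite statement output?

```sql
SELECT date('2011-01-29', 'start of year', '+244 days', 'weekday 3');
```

`start of year` rewinds 2011-01-29 to 2011-01-01.
Applying '+244 days' to 2011-01-01: counting 244 days forward gives 2011-09-02.
`weekday 3` advances to the next Wednesday; 2011-09-02 is a Friday, so it moves forward to 2011-09-07.

2011-09-07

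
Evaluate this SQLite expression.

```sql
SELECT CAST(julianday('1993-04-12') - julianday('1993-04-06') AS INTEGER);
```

Both dates are in April 1993: 12 − 6 = 6.

6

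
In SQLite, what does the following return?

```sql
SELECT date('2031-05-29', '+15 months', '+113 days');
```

Adding +15 months to 2031-05-29 gives 2032-08-29.
Applying '+113 days' to 2032-08-29: counting 113 days forward gives 2032-12-20.

2032-12-20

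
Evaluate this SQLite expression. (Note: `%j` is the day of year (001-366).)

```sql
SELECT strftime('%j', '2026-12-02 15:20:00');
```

Day-of-year for 2026-12-02: days since 2026-01-01 inclusive = 336, zero-padded to 336.

336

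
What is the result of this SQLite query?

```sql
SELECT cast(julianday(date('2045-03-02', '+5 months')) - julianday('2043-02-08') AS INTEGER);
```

906

Adding +5 months to 2045-03-02 gives 2045-08-02.
20 days remain in February 2043 after the 8th (28 − 8).
Full months from March 2043 through July 2045 contribute their day counts.
Then 2 days into August 2045.
Total: 20 + 31 + 30 + 31 + 30 + 31 + 31 + 30 + 31 + 30 + 31 + 31 + 29 + 31 + 30 + 31 + 30 + 31 + 31 + 30 + 31 + 30 + 31 + 31 + 28 + 31 + 30 + 31 + 30 + 31 + 2 = 906.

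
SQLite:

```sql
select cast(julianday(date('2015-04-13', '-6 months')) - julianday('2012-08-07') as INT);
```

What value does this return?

Adding -6 months to 2015-04-13 gives 2014-10-13.
24 days remain in August 2012 after the 7th (31 − 7).
Full months from September 2012 through September 2014 contribute their day counts.
Then 13 days into October 2014.
Total: 24 + 30 + 31 + 30 + 31 + 31 + 28 + 31 + 30 + 31 + 30 + 31 + 31 + 30 + 31 + 30 + 31 + 31 + 28 + 31 + 30 + 31 + 30 + 31 + 31 + 30 + 13 = 797.

797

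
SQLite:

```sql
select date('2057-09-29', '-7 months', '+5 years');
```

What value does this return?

2062-03-01

Adding -7 months to 2057-09-29 targets 2057-02-29. February 2057 has only 28 days, so SQLite normalizes the 1-day overflow forward to 2057-03-01.
Adding +5 years to 2057-03-01 gives 2062-03-01.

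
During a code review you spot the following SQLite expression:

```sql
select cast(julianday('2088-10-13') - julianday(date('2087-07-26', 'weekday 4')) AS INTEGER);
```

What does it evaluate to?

440

`weekday 4` advances to the next Thursday; 2087-07-26 is a Saturday, so it moves forward to 2087-07-31.
0 days remain in July 2087 after the 31st (31 − 31).
Full months from August 2087 through September 2088 contribute their day counts.
Then 13 days into October 2088.
Total: 0 + 31 + 30 + 31 + 30 + 31 + 31 + 29 + 31 + 30 + 31 + 30 + 31 + 31 + 30 + 13 = 440.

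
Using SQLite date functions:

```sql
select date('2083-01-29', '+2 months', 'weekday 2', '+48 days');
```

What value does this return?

Adding +2 months to 2083-01-29 gives 2083-03-29.
`weekday 2` advances to the next Tuesday; 2083-03-29 is a Monday, so it moves forward to 2083-03-30.
Applying '+48 days' to 2083-03-30: counting 48 days forward gives 2083-05-17.

2083-05-17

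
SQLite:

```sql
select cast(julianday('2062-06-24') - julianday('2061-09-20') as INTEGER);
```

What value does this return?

277

10 days remain in September 2061 after the 20th (30 − 20).
Full months from October 2061 through May 2062 contribute their day counts.
Then 24 days into June 2062.
Total: 10 + 31 + 30 + 31 + 31 + 28 + 31 + 30 + 31 + 24 = 277.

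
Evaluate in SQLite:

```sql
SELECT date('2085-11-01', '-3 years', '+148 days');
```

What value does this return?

2083-03-29

Adding -3 years to 2085-11-01 gives 2082-11-01.
Applying '+148 days' to 2082-11-01: counting 148 days forward gives 2083-03-29.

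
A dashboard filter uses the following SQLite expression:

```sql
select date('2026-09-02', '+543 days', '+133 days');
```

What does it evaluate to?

2028-07-09

Applying '+543 days' to 2026-09-02: counting 543 days forward gives 2028-02-27.
Applying '+133 days' to 2028-02-27: counting 133 days forward gives 2028-07-09.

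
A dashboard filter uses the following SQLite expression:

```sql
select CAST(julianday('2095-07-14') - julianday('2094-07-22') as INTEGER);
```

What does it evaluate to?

9 days remain in July 2094 after the 22nd (31 − 22).
Full months from August 2094 through June 2095 contribute their day counts.
Then 14 days into July 2095.
Total: 9 + 31 + 30 + 31 + 30 + 31 + 31 + 28 + 31 + 30 + 31 + 30 + 14 = 357.

357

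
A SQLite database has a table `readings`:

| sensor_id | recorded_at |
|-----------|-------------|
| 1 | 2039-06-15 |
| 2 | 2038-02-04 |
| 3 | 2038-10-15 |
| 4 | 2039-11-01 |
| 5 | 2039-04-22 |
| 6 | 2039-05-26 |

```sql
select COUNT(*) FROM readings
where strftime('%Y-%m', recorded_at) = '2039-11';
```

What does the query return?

Rows with year-month 2039-11: 2039-11-01 → 1.

1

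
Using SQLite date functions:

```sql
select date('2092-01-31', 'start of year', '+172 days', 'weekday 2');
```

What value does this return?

`start of year` rewinds 2092-01-31 to 2092-01-01.
Applying '+172 days' to 2092-01-01: counting 172 days forward gives 2092-06-21.
`weekday 2` advances to the next Tuesday; 2092-06-21 is a Saturday, so it moves forward to 2092-06-24.

2092-06-24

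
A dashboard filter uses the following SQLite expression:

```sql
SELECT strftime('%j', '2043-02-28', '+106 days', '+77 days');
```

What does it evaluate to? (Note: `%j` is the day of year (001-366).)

242

First apply '+106 days', '+77 days': 2043-02-28 → 2043-08-30.
Day-of-year for 2043-08-30: days since 2043-01-01 inclusive = 242, zero-padded to 242.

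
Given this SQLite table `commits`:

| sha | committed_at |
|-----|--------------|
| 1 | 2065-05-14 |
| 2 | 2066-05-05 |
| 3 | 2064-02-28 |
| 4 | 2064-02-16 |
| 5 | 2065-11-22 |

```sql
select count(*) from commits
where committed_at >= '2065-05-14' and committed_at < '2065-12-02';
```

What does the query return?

2

Rows in [2065-05-14, 2065-12-02): 2065-05-14, 2065-11-22 → 2 rows.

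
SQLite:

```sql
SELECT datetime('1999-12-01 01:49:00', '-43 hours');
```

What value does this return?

-43 hours from 1999-12-01 01:49:00 is 1999-11-29 06:49:00 (crosses midnight).

1999-11-29 06:49:00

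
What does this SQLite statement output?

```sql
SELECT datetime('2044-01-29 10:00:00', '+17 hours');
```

+17 hours from 2044-01-29 10:00:00 is 2044-01-30 03:00:00 (crosses midnight).

2044-01-30 03:00:00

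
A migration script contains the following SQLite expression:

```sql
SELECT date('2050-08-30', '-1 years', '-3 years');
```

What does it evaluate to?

Adding -1 year to 2050-08-30 gives 2049-08-30.
Adding -3 years to 2049-08-30 gives 2046-08-30.

2046-08-30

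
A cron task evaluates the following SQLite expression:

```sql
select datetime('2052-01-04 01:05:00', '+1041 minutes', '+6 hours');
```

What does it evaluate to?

1041 minutes = 17h 21m; +1041 minutes from 2052-01-04 01:05:00 is 2052-01-04 18:26:00.
+6 hours from 2052-01-04 18:26:00 is 2052-01-05 00:26:00 (crosses midnight).

2052-01-05 00:26:00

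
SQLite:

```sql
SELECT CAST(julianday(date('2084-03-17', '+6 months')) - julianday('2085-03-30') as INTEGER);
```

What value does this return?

Adding +6 months to 2084-03-17 gives 2084-09-17.
13 days remain in September 2084 after the 17th (30 − 17).
October 2084: 31 days.
November 2084: 30 days.
December 2084: 31 days.
January 2085: 31 days.
February 2085: 28 days.
Then 30 days into March 2085.
Total: 13 + 31 + 30 + 31 + 31 + 28 + 30 = 194.
The subtraction is earlier − later, so the result is −194 → -194.

-194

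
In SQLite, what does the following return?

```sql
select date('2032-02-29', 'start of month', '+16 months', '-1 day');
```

`start of month` rewinds 2032-02-29 to 2032-02-01.
Adding +16 months to 2032-02-01 gives 2033-06-01.
Going back 1 day from 2033-06-01 reaches 2033-05-31 (last day of May, 31 days).

2033-05-31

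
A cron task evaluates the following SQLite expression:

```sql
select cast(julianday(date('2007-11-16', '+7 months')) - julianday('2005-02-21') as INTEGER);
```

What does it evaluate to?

1211

Adding +7 months to 2007-11-16 gives 2008-06-16.
7 days remain in February 2005 after the 21st (28 − 21).
Full months from March 2005 through May 2008 contribute their day counts.
Then 16 days into June 2008.
Total: 7 + 31 + 30 + 31 + 30 + 31 + 31 + 30 + 31 + 30 + 31 + 31 + 28 + 31 + 30 + 31 + 30 + 31 + 31 + 30 + 31 + 30 + 31 + 31 + 28 + 31 + 30 + 31 + 30 + 31 + 31 + 30 + 31 + 30 + 31 + 31 + 29 + 31 + 30 + 31 + 16 = 1211.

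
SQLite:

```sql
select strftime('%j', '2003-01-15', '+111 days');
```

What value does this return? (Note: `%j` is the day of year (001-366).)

First apply '+111 days': 2003-01-15 → 2003-05-06.
Day-of-year for 2003-05-06: days since 2003-01-01 inclusive = 126, zero-padded to 126.

126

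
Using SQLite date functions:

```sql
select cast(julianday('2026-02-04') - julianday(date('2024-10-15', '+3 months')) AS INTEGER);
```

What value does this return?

Adding +3 months to 2024-10-15 gives 2025-01-15.
16 days remain in January 2025 after the 15th (31 − 15).
Full months from February 2025 through January 2026 contribute their day counts.
Then 4 days into February 2026.
Total: 16 + 28 + 31 + 30 + 31 + 30 + 31 + 31 + 30 + 31 + 30 + 31 + 31 + 4 = 385.

385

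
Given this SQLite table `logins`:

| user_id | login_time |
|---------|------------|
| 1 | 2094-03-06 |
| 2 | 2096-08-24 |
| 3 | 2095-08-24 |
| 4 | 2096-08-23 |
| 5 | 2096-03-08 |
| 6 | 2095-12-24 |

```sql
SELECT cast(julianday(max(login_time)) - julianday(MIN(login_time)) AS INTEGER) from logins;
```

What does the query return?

902

MIN = 2094-03-06, MAX = 2096-08-24.
25 days remain in March 2094 after the 6th (31 − 6).
Full months from April 2094 through July 2096 contribute their day counts.
Then 24 days into August 2096.
Total: 25 + 30 + 31 + 30 + 31 + 31 + 30 + 31 + 30 + 31 + 31 + 28 + 31 + 30 + 31 + 30 + 31 + 31 + 30 + 31 + 30 + 31 + 31 + 29 + 31 + 30 + 31 + 30 + 31 + 24 = 902.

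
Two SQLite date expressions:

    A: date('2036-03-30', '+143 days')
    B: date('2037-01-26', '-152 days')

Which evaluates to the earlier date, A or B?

A

A = 2036-08-20.
B = 2036-08-27.
A is earlier.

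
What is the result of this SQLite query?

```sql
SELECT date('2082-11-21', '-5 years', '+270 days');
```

Adding -5 years to 2082-11-21 gives 2077-11-21.
Applying '+270 days' to 2077-11-21: counting 270 days forward gives 2078-08-18.

2078-08-18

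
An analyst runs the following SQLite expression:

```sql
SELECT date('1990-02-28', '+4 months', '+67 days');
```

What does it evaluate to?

Adding +4 months to 1990-02-28 gives 1990-06-28.
Applying '+67 days' to 1990-06-28: counting 67 days forward gives 1990-09-03.

1990-09-03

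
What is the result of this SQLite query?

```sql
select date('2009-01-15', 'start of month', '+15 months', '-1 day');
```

2010-03-31

`start of month` rewinds 2009-01-15 to 2009-01-01.
Adding +15 months to 2009-01-01 gives 2010-04-01.
Going back 1 day from 2010-04-01 reaches 2010-03-31 (last day of March, 31 days).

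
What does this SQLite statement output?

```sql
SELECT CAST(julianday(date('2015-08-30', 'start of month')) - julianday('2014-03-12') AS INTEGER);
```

507

`start of month` rewinds 2015-08-30 to 2015-08-01.
19 days remain in March 2014 after the 12th (31 − 12).
Full months from April 2014 through July 2015 contribute their day counts.
Then 1 day into August 2015.
Total: 19 + 30 + 31 + 30 + 31 + 31 + 30 + 31 + 30 + 31 + 31 + 28 + 31 + 30 + 31 + 30 + 31 + 1 = 507.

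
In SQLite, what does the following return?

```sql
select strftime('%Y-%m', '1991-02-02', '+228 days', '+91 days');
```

1991-12

First apply '+228 days', '+91 days': 1991-02-02 → 1991-12-18.
`%Y-%m` extracts the year-month: 1991-12.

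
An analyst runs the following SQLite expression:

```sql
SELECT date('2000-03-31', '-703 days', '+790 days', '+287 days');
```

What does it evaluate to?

Applying '-703 days' to 2000-03-31: counting 703 days back gives 1998-04-28.
Applying '+790 days' to 1998-04-28: counting 790 days forward gives 2000-06-26.
Applying '+287 days' to 2000-06-26: counting 287 days forward gives 2001-04-09.

2001-04-09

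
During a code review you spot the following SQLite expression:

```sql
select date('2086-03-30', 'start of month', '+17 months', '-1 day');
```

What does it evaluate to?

`start of month` rewinds 2086-03-30 to 2086-03-01.
Adding +17 months to 2086-03-01 gives 2087-08-01.
Going back 1 day from 2087-08-01 reaches 2087-07-31 (last day of July, 31 days).

2087-07-31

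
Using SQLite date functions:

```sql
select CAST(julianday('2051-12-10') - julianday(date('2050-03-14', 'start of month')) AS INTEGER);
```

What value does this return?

649

`start of month` rewinds 2050-03-14 to 2050-03-01.
30 days remain in March 2050 after the 1st (31 − 1).
Full months from April 2050 through November 2051 contribute their day counts.
Then 10 days into December 2051.
Total: 30 + 30 + 31 + 30 + 31 + 31 + 30 + 31 + 30 + 31 + 31 + 28 + 31 + 30 + 31 + 30 + 31 + 31 + 30 + 31 + 30 + 10 = 649.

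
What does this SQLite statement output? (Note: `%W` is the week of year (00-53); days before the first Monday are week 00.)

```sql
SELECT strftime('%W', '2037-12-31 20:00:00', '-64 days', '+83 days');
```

First apply '-64 days', '+83 days': 2037-12-31 20:00:00 → 2038-01-19 20:00:00.
2038-01-19 is a Tuesday. SQLite's %W counts Mondays since the year started; the result is 03.

03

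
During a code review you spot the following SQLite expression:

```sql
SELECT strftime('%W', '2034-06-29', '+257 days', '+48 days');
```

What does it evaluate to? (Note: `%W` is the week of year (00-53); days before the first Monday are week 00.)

18

First apply '+257 days', '+48 days': 2034-06-29 → 2035-04-30.
2035-04-30 is a Monday. SQLite's %W counts Mondays since the year started; the result is 18.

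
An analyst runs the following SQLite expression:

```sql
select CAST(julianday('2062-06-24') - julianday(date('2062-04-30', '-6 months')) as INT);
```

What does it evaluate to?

Adding -6 months to 2062-04-30 gives 2061-10-30.
1 day remains in October 2061 after the 30th (31 − 30).
Full months from November 2061 through May 2062 contribute their day counts.
Then 24 days into June 2062.
Total: 1 + 30 + 31 + 31 + 28 + 31 + 30 + 31 + 24 = 237.

237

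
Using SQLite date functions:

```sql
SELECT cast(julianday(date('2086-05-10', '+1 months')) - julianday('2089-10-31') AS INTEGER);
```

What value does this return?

Adding +1 month to 2086-05-10 gives 2086-06-10.
20 days remain in June 2086 after the 10th (30 − 10).
Full months from July 2086 through September 2089 contribute their day counts.
Then 31 days into October 2089.
Total: 20 + 31 + 31 + 30 + 31 + 30 + 31 + 31 + 28 + 31 + 30 + 31 + 30 + 31 + 31 + 30 + 31 + 30 + 31 + 31 + 29 + 31 + 30 + 31 + 30 + 31 + 31 + 30 + 31 + 30 + 31 + 31 + 28 + 31 + 30 + 31 + 30 + 31 + 31 + 30 + 31 = 1239.
The subtraction is earlier − later, so the result is −1239 → -1239.

-1239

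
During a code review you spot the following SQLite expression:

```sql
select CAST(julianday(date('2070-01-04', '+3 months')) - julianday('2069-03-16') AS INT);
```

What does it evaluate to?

Adding +3 months to 2070-01-04 gives 2070-04-04.
15 days remain in March 2069 after the 16th (31 − 16).
Full months from April 2069 through March 2070 contribute their day counts.
Then 4 days into April 2070.
Total: 15 + 30 + 31 + 30 + 31 + 31 + 30 + 31 + 30 + 31 + 31 + 28 + 31 + 4 = 384.

384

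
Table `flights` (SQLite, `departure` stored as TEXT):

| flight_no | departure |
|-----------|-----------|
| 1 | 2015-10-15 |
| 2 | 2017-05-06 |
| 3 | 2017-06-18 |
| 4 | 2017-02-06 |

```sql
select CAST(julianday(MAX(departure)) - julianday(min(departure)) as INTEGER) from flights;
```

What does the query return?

MIN = 2015-10-15, MAX = 2017-06-18.
16 days remain in October 2015 after the 15th (31 − 15).
Full months from November 2015 through May 2017 contribute their day counts.
Then 18 days into June 2017.
Total: 16 + 30 + 31 + 31 + 29 + 31 + 30 + 31 + 30 + 31 + 31 + 30 + 31 + 30 + 31 + 31 + 28 + 31 + 30 + 31 + 18 = 612.

612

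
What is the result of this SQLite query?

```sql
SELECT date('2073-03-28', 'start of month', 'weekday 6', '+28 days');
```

`start of month` rewinds 2073-03-28 to 2073-03-01.
`weekday 6` advances to the next Saturday; 2073-03-01 is a Wednesday, so it moves forward to 2073-03-04.
March 2073 has 31 days; 27 remain after the 4th, so 28 days reach 2073-04-01.

2073-04-01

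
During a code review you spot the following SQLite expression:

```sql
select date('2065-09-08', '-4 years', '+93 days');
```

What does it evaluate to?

Adding -4 years to 2065-09-08 gives 2061-09-08.
Applying '+93 days' to 2061-09-08: counting 93 days forward gives 2061-12-10.

2061-12-10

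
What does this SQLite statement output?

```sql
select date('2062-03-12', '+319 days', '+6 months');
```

2063-07-25

Applying '+319 days' to 2062-03-12: counting 319 days forward gives 2063-01-25.
Adding +6 months to 2063-01-25 gives 2063-07-25.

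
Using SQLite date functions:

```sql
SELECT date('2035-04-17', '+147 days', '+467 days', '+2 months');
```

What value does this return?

Applying '+147 days' to 2035-04-17: counting 147 days forward gives 2035-09-11.
Applying '+467 days' to 2035-09-11: counting 467 days forward gives 2036-12-21.
Adding +2 months to 2036-12-21 gives 2037-02-21.

2037-02-21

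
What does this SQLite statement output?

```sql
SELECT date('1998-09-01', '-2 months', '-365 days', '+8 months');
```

Adding -2 months to 1998-09-01 gives 1998-07-01.
Applying '-365 days' to 1998-07-01: counting 365 days back gives 1997-07-01.
Adding +8 months to 1997-07-01 gives 1998-03-01.

1998-03-01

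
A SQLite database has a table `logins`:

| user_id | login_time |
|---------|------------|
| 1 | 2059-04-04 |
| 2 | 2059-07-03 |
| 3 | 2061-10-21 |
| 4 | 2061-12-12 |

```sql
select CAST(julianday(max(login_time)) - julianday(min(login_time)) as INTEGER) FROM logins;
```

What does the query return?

983

MIN = 2059-04-04, MAX = 2061-12-12.
26 days remain in April 2059 after the 4th (30 − 4).
Full months from May 2059 through November 2061 contribute their day counts.
Then 12 days into December 2061.
Total: 26 + 31 + 30 + 31 + 31 + 30 + 31 + 30 + 31 + 31 + 29 + 31 + 30 + 31 + 30 + 31 + 31 + 30 + 31 + 30 + 31 + 31 + 28 + 31 + 30 + 31 + 30 + 31 + 31 + 30 + 31 + 30 + 12 = 983.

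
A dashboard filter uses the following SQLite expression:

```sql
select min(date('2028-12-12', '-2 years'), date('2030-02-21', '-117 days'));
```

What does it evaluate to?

2026-12-12

date('2028-12-12', '-2 years') → 2026-12-12.
date('2030-02-21', '-117 days') → 2029-10-27.
Earlier of the two is 2026-12-12.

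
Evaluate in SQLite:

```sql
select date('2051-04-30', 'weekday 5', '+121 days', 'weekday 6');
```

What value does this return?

`weekday 5` advances to the next Friday; 2051-04-30 is a Sunday, so it moves forward to 2051-05-05.
Applying '+121 days' to 2051-05-05: counting 121 days forward gives 2051-09-03.
`weekday 6` advances to the next Saturday; 2051-09-03 is a Sunday, so it moves forward to 2051-09-09.

2051-09-09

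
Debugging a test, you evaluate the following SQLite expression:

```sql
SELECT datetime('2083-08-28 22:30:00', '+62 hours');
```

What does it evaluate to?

+62 hours from 2083-08-28 22:30:00 is 2083-08-31 12:30:00 (crosses midnight).

2083-08-31 12:30:00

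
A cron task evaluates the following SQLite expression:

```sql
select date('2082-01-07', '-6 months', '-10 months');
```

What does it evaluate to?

2080-09-07

Adding -6 months to 2082-01-07 gives 2081-07-07.
Adding -10 months to 2081-07-07 gives 2080-09-07.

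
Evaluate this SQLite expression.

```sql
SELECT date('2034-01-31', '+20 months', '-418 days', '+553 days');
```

2036-02-13

Adding +20 months to 2034-01-31 targets 2035-09-31. September 2035 has only 30 days, so SQLite normalizes the 1-day overflow forward to 2035-10-01.
Applying '-418 days' to 2035-10-01: counting 418 days back gives 2034-08-09.
Applying '+553 days' to 2034-08-09: counting 553 days forward gives 2036-02-13.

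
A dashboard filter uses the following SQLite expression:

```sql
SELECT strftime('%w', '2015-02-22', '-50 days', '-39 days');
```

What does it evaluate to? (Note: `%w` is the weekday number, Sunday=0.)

2

First apply '-50 days', '-39 days': 2015-02-22 → 2014-11-25.
2014-11-25 is a Tuesday; with Sunday=0 that is 2.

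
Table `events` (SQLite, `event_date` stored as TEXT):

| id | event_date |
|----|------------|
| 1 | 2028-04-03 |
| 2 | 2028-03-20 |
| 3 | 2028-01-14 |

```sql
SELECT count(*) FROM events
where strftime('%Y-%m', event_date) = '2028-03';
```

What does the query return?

Rows with year-month 2028-03: 2028-03-20 → 1.

1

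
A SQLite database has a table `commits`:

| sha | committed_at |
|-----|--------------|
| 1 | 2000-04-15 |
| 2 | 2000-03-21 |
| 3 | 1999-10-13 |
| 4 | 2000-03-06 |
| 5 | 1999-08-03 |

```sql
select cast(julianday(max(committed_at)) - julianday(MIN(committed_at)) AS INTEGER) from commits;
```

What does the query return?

MIN = 1999-08-03, MAX = 2000-04-15.
28 days remain in August 1999 after the 3rd (31 − 3).
Full months from September 1999 through March 2000 contribute their day counts.
Then 15 days into April 2000.
Total: 28 + 30 + 31 + 30 + 31 + 31 + 29 + 31 + 15 = 256.

256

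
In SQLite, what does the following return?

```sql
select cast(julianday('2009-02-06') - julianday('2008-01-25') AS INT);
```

6 days remain in January 2008 after the 25th (31 − 25).
Full months from February 2008 through January 2009 contribute their day counts.
Then 6 days into February 2009.
Total: 6 + 29 + 31 + 30 + 31 + 30 + 31 + 31 + 30 + 31 + 30 + 31 + 31 + 6 = 378.

378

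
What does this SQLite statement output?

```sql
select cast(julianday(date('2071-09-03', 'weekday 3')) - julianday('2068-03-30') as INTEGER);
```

1258

`weekday 3` advances to the next Wednesday; 2071-09-03 is a Thursday, so it moves forward to 2071-09-09.
1 day remains in March 2068 after the 30th (31 − 30).
Full months from April 2068 through August 2071 contribute their day counts.
Then 9 days into September 2071.
Total: 1 + 30 + 31 + 30 + 31 + 31 + 30 + 31 + 30 + 31 + 31 + 28 + 31 + 30 + 31 + 30 + 31 + 31 + 30 + 31 + 30 + 31 + 31 + 28 + 31 + 30 + 31 + 30 + 31 + 31 + 30 + 31 + 30 + 31 + 31 + 28 + 31 + 30 + 31 + 30 + 31 + 31 + 9 = 1258.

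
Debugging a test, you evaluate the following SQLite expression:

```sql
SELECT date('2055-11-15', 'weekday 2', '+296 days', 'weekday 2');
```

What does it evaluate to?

`weekday 2` advances to the next Tuesday; 2055-11-15 is a Monday, so it moves forward to 2055-11-16.
Applying '+296 days' to 2055-11-16: counting 296 days forward gives 2056-09-07.
`weekday 2` advances to the next Tuesday; 2056-09-07 is a Thursday, so it moves forward to 2056-09-12.

2056-09-12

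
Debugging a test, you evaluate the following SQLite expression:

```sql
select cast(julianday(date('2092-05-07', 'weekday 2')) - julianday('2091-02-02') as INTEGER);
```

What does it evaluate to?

`weekday 2` advances to the next Tuesday; 2092-05-07 is a Wednesday, so it moves forward to 2092-05-13.
26 days remain in February 2091 after the 2nd (28 − 2).
Full months from March 2091 through April 2092 contribute their day counts.
Then 13 days into May 2092.
Total: 26 + 31 + 30 + 31 + 30 + 31 + 31 + 30 + 31 + 30 + 31 + 31 + 29 + 31 + 30 + 13 = 466.

466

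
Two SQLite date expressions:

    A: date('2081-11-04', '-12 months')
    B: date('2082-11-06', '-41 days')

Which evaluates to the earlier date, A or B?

A = 2080-11-04.
B = 2082-09-26.
A is earlier.

A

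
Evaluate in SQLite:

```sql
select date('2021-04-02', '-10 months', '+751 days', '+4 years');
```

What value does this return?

2026-06-23

Adding -10 months to 2021-04-02 gives 2020-06-02.
Applying '+751 days' to 2020-06-02: counting 751 days forward gives 2022-06-23.
Adding +4 years to 2022-06-23 gives 2026-06-23.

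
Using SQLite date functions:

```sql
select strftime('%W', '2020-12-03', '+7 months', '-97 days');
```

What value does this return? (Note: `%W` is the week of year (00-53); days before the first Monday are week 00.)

First apply '+7 months', '-97 days': 2020-12-03 → 2021-03-28.
2021-03-28 is a Sunday. SQLite's %W counts Mondays since the year started; the result is 12.

12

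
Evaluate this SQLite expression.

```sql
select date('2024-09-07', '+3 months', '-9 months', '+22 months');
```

Adding +3 months to 2024-09-07 gives 2024-12-07.
Adding -9 months to 2024-12-07 gives 2024-03-07.
Adding +22 months to 2024-03-07 gives 2026-01-07.

2026-01-07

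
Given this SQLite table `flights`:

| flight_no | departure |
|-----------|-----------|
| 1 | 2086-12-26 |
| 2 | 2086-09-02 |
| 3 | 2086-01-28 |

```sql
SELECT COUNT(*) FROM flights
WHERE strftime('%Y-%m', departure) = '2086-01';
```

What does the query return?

1

Rows with year-month 2086-01: 2086-01-28 → 1.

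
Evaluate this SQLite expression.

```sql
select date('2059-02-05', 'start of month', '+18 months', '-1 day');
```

2060-07-31

`start of month` rewinds 2059-02-05 to 2059-02-01.
Adding +18 months to 2059-02-01 gives 2060-08-01.
Going back 1 day from 2060-08-01 reaches 2060-07-31 (last day of July, 31 days).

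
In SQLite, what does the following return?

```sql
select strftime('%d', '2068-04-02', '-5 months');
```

02

First apply '-5 months': 2068-04-02 → 2067-11-02.
`%d` extracts the 2-digit day of month: 02.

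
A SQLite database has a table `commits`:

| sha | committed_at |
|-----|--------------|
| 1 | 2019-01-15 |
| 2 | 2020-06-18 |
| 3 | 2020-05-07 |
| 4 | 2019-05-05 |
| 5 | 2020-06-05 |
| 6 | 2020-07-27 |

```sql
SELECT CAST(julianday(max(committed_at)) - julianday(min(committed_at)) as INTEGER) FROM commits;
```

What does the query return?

MIN = 2019-01-15, MAX = 2020-07-27.
16 days remain in January 2019 after the 15th (31 − 15).
Full months from February 2019 through June 2020 contribute their day counts.
Then 27 days into July 2020.
Total: 16 + 28 + 31 + 30 + 31 + 30 + 31 + 31 + 30 + 31 + 30 + 31 + 31 + 29 + 31 + 30 + 31 + 30 + 27 = 559.

559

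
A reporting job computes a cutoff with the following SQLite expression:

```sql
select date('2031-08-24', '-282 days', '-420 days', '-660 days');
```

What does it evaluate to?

Applying '-282 days' to 2031-08-24: counting 282 days back gives 2030-11-15.
Applying '-420 days' to 2030-11-15: counting 420 days back gives 2029-09-21.
Applying '-660 days' to 2029-09-21: counting 660 days back gives 2027-12-01.

2027-12-01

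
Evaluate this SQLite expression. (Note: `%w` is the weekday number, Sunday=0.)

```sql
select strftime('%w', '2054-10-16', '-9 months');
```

First apply '-9 months': 2054-10-16 → 2054-01-16.
2054-01-16 is a Friday; with Sunday=0 that is 5.

5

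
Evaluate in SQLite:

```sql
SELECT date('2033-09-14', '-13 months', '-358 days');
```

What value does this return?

2031-08-22

Adding -13 months to 2033-09-14 gives 2032-08-14.
Applying '-358 days' to 2032-08-14: counting 358 days back gives 2031-08-22.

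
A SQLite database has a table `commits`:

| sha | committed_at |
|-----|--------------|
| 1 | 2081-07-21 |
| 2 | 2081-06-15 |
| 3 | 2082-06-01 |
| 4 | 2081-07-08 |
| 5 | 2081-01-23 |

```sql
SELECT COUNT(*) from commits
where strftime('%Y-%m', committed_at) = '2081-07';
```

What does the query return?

Rows with year-month 2081-07: 2081-07-21, 2081-07-08 → 2.

2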